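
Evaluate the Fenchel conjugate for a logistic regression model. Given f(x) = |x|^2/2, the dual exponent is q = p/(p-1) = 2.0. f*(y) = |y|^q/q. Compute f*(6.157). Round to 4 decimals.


The conjugate exponent q satisfies 1/p + 1/q = 1.
p = 2, so q = 2/(2 - 1) = 2.0
|y|^q = 6.157^2.0 = 37.9086
f*(6.157) = 37.9086 / 2.0 = 18.9543


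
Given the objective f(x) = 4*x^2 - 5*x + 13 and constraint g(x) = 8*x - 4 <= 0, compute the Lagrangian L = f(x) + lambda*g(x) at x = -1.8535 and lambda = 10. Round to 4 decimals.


Step 1: Evaluate f(x).
f(-1.8535) = 4*(-1.8535)^2 - 5*(-1.8535) + 13 = 36.0093
Step 2: Evaluate g(x).
g(-1.8535) = 8*-1.8535 - 4 = -18.828
Step 3: Compute Lagrangian.
L = 36.0093 + 10*-18.828 = -152.2707


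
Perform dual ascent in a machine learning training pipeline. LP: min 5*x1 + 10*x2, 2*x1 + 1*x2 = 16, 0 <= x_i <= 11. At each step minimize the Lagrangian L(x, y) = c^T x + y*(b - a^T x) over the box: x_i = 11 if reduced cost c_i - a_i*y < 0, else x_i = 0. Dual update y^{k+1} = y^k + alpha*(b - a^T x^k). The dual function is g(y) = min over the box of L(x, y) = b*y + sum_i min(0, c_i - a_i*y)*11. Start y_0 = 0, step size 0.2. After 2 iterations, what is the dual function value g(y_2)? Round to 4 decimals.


Dual ascent for LP: min 5*x1 + 10*x2, 2*x1 + 1*x2 = 16, 0 <= x_i <= 11
Step 1: y^k = 0.0, reduced costs: (5.0, 10.0)
  x^k = (0.0, 0.0), subgradient = b - a^T x = 16.0
  y^{k+1} = 0.0 + 0.2*16.0 = 3.2
Step 2: y^k = 3.2, reduced costs: (-1.4, 6.8)
  x^k = (11.0, 0.0), subgradient = b - a^T x = -6.0
  y^{k+1} = 3.2 + 0.2*-6.0 = 2.0
Dual objective at y_2 = 2.0: reduced costs (1.0, 8.0), box minimizer x = (0.0, 0.0)
g(y_2) = b*y + (c1 - a1*y)*x1 + (c2 - a2*y)*x2 = 16*2.0 + 1.0*0.0 + 8.0*0.0 = 32.0 + 0.0 + 0.0 = 32.0


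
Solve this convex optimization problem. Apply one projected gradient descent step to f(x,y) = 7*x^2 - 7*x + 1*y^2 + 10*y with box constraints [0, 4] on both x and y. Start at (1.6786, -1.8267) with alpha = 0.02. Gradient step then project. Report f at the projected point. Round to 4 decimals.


Step 1: Compute gradient at (1.6786, -1.8267).
grad_x = 2*7*1.6786 - 7 = 16.5004
grad_y = 2*1*-1.8267 + 10 = 6.3466
Step 2: Gradient step.
x_raw = 1.6786 - 0.02*16.5004 = 1.3486
y_raw = -1.8267 - 0.02*6.3466 = -1.9536
Step 3: Project onto [0, 4].
x_proj = clip(1.3486) = 1.3486
y_proj = clip(-1.9536) = 0.0
Step 4: Evaluate f.
f(1.3486, 0.0) = 3.2908


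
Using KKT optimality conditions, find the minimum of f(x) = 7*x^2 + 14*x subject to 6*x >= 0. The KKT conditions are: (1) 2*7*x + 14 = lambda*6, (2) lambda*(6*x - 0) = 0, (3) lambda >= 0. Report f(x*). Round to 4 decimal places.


Step 1: Try lambda = 0 (constraint inactive).
x_unc = -14/(2*7) = -1.0
Check: 6*-1.0 = -6.0 < 0 -- violated!
Step 2: Constraint must be active: 6*x = 0
x* = 0/6 = 0.0
lambda = (2*7*0.0 + 14)/6 = 2.3333
Step 3: Compute optimal value.
f(x*) = 7*0.0^2 + 14*0.0 = 0.0


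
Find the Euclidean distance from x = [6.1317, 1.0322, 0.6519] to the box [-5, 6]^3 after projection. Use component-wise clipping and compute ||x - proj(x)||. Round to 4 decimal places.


Project each component onto [-5, 6].
clip(6.1317) = 6.0, clip(1.0322) = 1.0322, clip(0.6519) = 0.6519
Projection = [6.0, 1.0322, 0.6519]
Squared diffs: [0.0173, 0.0, 0.0]
Distance = sqrt(0.0173) = 0.1317


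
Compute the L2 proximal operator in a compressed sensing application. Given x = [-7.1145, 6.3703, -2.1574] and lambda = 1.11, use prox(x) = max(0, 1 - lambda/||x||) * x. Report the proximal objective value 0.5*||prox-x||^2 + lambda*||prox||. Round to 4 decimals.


Step 1: Compute ||x||.
||x|| = 9.7904
Step 2: Compute scaling factor.
scale = max(0, 1 - 1.11/9.7904) = 0.8866
Step 3: prox(x) = [-6.3079, 5.6481, -1.9128]
||prox(x)|| = 8.6804
Step 4: Proximal objective.
0.5*||prox-x||^2 = 0.6161
lambda*||prox|| = 9.6352
Total = 10.2513


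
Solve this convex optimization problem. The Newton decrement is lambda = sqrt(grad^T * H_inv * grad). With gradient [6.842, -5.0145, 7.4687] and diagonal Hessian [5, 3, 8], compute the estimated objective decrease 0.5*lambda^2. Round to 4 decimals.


Step 1: H is diagonal, so H^(-1) * g = [1.3684, -1.6715, 0.9336].
Step 2: g^T H^(-1) g = sum_i g_i^2 / H_ii
  = (6.842)^2/5 + (-5.0145)^2/3 + (7.4687)^2/8
  = 9.3626 + 8.3817 + 6.9727 = 24.717
Step 3: Objective decrease = 0.5 * g^T H^(-1) g = 12.3585


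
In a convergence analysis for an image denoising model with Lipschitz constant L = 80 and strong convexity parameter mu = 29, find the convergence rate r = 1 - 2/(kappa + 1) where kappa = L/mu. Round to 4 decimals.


Step 1: Compute the condition number.
kappa = L/mu = 80/29 = 2.7586
Step 2: Compute the convergence rate.
r = 1 - 2/(kappa + 1) = 1 - 2*mu/(L + mu) = (L - mu)/(L + mu) = 51/109 = 0.4679


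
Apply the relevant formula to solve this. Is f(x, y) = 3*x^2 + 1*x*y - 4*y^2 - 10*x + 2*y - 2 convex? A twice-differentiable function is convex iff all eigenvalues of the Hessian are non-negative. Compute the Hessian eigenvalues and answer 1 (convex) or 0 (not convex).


The Hessian of f(x,y) = 3*x^2 + 1*x*y - 4*y^2 - 10*x + 2*y - 2 is:
H = [[6, 1], [1, -8]]
Trace = 6 - 8 = -2
Determinant = 6*-8 - (1)^2 = -49
Discriminant = (-2)^2 - 4*-49 = 200.0
Eigenvalues: lambda_1 = -8.0711, lambda_2 = 6.0711
The function is not convex.

0


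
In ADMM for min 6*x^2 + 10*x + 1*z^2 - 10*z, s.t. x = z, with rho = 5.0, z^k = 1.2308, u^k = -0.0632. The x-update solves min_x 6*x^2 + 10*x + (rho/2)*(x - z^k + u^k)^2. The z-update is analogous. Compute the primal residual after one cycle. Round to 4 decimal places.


ADMM iteration with rho = 5.0, z^k = 1.2308, u^k = -0.0632
Step 1: x-update.
Minimize 6*x^2 + 10*x + (5.0/2)*(x - 1.2308 - 0.0632)^2
FOC: (2*6 + 5.0)*x = -10 + 5.0*(1.2308 + 0.0632)
x^{k+1} = -0.2076
Step 2: z-update.
Minimize 1*z^2 - 10*z + (5.0/2)*(-0.2076 - z - 0.0632)^2
FOC: (2*1 + 5.0)*z = 10 + 5.0*(-0.2076 - 0.0632)
z^{k+1} = 1.2351
Step 3: u-update.
u^{k+1} = -0.0632 - 0.2076 - 1.2351 = -1.506
Step 4: Primal residual = |-0.2076 - 1.2351| = 1.4428


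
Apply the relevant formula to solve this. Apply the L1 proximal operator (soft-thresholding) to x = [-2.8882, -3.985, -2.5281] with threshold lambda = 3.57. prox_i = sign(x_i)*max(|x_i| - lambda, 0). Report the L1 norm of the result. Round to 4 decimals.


Soft-thresholding with lambda = 3.57:
prox(-2.8882) = sign(-2.8882)*max(|-2.8882| - 3.57, 0) = 0.0
prox(-3.985) = sign(-3.985)*max(|-3.985| - 3.57, 0) = -0.415
prox(-2.5281) = sign(-2.5281)*max(|-2.5281| - 3.57, 0) = 0.0
prox(x) = [0.0, -0.415, 0.0]
||prox(x)||_1 = 0.0 + 0.415 + 0.0 = 0.415


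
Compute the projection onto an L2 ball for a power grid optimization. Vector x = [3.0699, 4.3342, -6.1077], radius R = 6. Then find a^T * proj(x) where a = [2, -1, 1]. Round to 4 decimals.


Step 1: Compute ||x|| (intermediates to 6 decimals).
||x|| = sqrt(3.0699^2 + 4.3342^2 + (-6.1077)^2) = 8.094046
Step 2: Project.
Since ||x|| > R, scale = R/||x|| = 6/8.094046 = 0.741286, proj(x) = scale * x
proj(x) = [2.275674, 3.212882, -4.527553]
Step 3: Dot product.
a^T * proj(x) = 2*2.275674 - 1*3.212882 + 1*(-4.527553) = -3.1891


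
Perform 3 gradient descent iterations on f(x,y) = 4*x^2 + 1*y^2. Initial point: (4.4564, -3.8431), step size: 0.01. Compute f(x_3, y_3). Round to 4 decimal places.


Gradient descent on f(x,y) = 4*x^2 + 1*y^2.
Starting point: (4.4564, -3.8431), alpha = 0.01
Step 1: grad_x = 2*4*4.4564 = 35.6512, grad_y = 2*1*-3.8431 = -7.6862
  x_1 = 4.4564 - 0.01*35.6512 = 4.0999
  y_1 = -3.8431 - 0.01*-7.6862 = -3.7662
Step 2: grad_x = 2*4*4.0999 = 32.7991, grad_y = 2*1*-3.7662 = -7.5325
  x_2 = 4.0999 - 0.01*32.7991 = 3.7719
  y_2 = -3.7662 - 0.01*-7.5325 = -3.6909
Step 3: grad_x = 2*4*3.7719 = 30.1752, grad_y = 2*1*-3.6909 = -7.3818
  x_3 = 3.7719 - 0.01*30.1752 = 3.4701
  y_3 = -3.6909 - 0.01*-7.3818 = -3.6171
f(3.4701, -3.6171) = 4*3.4701^2 + 1*(-3.6171)^2 = 61.251


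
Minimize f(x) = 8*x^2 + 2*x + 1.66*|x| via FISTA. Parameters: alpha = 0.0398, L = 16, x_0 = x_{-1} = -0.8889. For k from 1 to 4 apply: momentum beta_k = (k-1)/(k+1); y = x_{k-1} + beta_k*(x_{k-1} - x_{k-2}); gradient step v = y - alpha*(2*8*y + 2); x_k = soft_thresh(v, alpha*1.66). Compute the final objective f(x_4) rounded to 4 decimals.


FISTA on f(x) = 8*x^2 + 2*x + 1.66*|x|
L = 16, alpha = 0.0398
Iteration 1: beta = 0.0, y = -0.8889 + 0.0*(-0.8889 + 0.8889) = -0.8889
  grad(y) = -12.2224, v = y - alpha*grad = -0.4024
  prox(v) = soft_thresh(-0.4024, 0.0661) = -0.3364
Iteration 2: beta = 0.3333, y = -0.3364 + 0.3333*(-0.3364 + 0.8889) = -0.1522
  grad(y) = -0.4353, v = y - alpha*grad = -0.1349
  prox(v) = soft_thresh(-0.1349, 0.0661) = -0.0688
Iteration 3: beta = 0.5, y = -0.0688 + 0.5*(-0.0688 + 0.3364) = 0.065
  grad(y) = 3.0395, v = y - alpha*grad = -0.056
  prox(v) = soft_thresh(-0.056, 0.0661) = 0.0
Iteration 4: beta = 0.6, y = 0.0 + 0.6*(0.0 + 0.0688) = 0.0413
  grad(y) = 2.6606, v = y - alpha*grad = -0.0646
  prox(v) = soft_thresh(-0.0646, 0.0661) = 0.0
f(x_4) = 8*0.0^2 + 2*0.0 + 1.66*|0.0| = 0.0


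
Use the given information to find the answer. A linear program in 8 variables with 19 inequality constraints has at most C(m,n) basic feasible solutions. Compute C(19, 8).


Each vertex corresponds to some choice of n active constraints out of m, so the number of vertices is at most C(m, n) = m! / (n!(m-n)!).
m = 19, n = 8
Numerator: 19 * 18 * 17 * 16 * 15 * 14 * 13 * 12
Denominator: 8! = 40320
C(19, 8) = 75582


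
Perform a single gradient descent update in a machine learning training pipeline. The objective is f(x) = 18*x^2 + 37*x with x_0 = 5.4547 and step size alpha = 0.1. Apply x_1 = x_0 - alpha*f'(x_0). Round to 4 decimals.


We compute the gradient at x_0 and apply the update.
f'(x) = 36*x + 37
f'(5.4547) = 36*5.4547 + 37 = 233.3692
x_1 = 5.4547 - 0.1*233.3692 = -17.8822


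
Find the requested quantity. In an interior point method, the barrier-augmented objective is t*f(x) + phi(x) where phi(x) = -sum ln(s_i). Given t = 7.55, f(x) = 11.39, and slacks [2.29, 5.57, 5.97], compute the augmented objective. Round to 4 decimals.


Step 1: Compute log-barrier.
ln values: [0.8286, 1.7174, 1.7867]
phi = -(0.8286 + 1.7174 + 1.7867) = -4.3327
Step 2: Compute augmented objective.
t*f(x) = 7.55*11.39 = 85.9945
Total = 85.9945 - 4.3327 = 81.6618


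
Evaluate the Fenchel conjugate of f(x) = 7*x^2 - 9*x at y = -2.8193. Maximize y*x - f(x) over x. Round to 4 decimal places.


f*(y) = sup_x {y*x - a*x^2 - b*x} = sup_x {(y-b)*x - a*x^2}
FOC: (y - b) - 2a*x = 0 => x* = (y - b)/(2a)
x* = (-2.8193 + 9)/(2*7) = 0.4415
f*(-2.8193) = (y-b)^2/(4a) = (-2.8193 + 9)^2/(4*7)
= 38.2011/28 = 1.3643


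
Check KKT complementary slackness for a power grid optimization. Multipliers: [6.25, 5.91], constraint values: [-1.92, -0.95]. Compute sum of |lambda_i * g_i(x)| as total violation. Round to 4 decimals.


KKT complementary slackness check:
lambda_1 * g_1 = 6.25 * -1.92 = -12.0
lambda_2 * g_2 = 5.91 * -0.95 = -5.6145
Total violation = 12.0 + 5.6145 = 17.6145


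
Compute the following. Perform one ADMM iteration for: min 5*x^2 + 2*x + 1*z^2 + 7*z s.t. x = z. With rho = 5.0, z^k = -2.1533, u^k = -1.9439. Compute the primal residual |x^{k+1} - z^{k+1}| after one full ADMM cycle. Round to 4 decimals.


ADMM iteration with rho = 5.0, z^k = -2.1533, u^k = -1.9439
Step 1: x-update.
Minimize 5*x^2 + 2*x + (5.0/2)*(x + 2.1533 - 1.9439)^2
FOC: (2*5 + 5.0)*x = -2 + 5.0*(-2.1533 + 1.9439)
x^{k+1} = -0.2031
Step 2: z-update.
Minimize 1*z^2 + 7*z + (5.0/2)*(-0.2031 - z - 1.9439)^2
FOC: (2*1 + 5.0)*z = -7 + 5.0*(-0.2031 - 1.9439)
z^{k+1} = -2.5336
Step 3: u-update.
u^{k+1} = -1.9439 - 0.2031 + 2.5336 = 0.3866
Step 4: Primal residual = |-0.2031 + 2.5336| = 2.3305


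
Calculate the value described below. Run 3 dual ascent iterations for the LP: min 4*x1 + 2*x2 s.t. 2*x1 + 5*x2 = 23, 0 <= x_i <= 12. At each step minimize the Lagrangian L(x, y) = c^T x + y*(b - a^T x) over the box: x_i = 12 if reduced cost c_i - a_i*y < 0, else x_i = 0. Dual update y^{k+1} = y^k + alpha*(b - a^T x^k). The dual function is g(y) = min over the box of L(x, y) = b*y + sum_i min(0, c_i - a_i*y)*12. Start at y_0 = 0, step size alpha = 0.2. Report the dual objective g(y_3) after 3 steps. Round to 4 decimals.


Dual ascent for LP: min 4*x1 + 2*x2, 2*x1 + 5*x2 = 23, 0 <= x_i <= 12
Step 1: y^k = 0.0, reduced costs: (4.0, 2.0)
  x^k = (0.0, 0.0), subgradient = b - a^T x = 23.0
  y^{k+1} = 0.0 + 0.2*23.0 = 4.6
Step 2: y^k = 4.6, reduced costs: (-5.2, -21.0)
  x^k = (12.0, 12.0), subgradient = b - a^T x = -61.0
  y^{k+1} = 4.6 + 0.2*-61.0 = -7.6
Step 3: y^k = -7.6, reduced costs: (19.2, 40.0)
  x^k = (0.0, 0.0), subgradient = b - a^T x = 23.0
  y^{k+1} = -7.6 + 0.2*23.0 = -3.0
Dual objective at y_3 = -3.0: reduced costs (10.0, 17.0), box minimizer x = (0.0, 0.0)
g(y_3) = b*y + (c1 - a1*y)*x1 + (c2 - a2*y)*x2 = 23*(-3.0) + 10.0*0.0 + 17.0*0.0 = -69.0 + 0.0 + 0.0 = -69.0


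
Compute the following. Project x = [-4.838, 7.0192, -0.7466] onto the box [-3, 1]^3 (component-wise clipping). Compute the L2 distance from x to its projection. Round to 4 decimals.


Project each component onto [-3, 1].
clip(-4.838) = -3.0, clip(7.0192) = 1.0, clip(-0.7466) = -0.7466
Projection = [-3.0, 1.0, -0.7466]
Squared diffs: [3.3782, 36.2308, 0.0]
Distance = sqrt(39.609) = 6.2936


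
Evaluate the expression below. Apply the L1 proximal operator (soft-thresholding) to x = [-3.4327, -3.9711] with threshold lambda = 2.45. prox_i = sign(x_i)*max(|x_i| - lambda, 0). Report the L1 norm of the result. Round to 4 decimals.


Soft-thresholding with lambda = 2.45:
prox(-3.4327) = sign(-3.4327)*max(|-3.4327| - 2.45, 0) = -0.9827
prox(-3.9711) = sign(-3.9711)*max(|-3.9711| - 2.45, 0) = -1.5211
prox(x) = [-0.9827, -1.5211]
||prox(x)||_1 = 0.9827 + 1.5211 = 2.5038


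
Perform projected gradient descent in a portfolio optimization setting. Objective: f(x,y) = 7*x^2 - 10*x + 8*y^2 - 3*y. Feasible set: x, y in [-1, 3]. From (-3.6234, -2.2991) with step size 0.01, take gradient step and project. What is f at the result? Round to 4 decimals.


Step 1: Compute gradient at (-3.6234, -2.2991).
grad_x = 2*7*-3.6234 - 10 = -60.7276
grad_y = 2*8*-2.2991 - 3 = -39.7856
Step 2: Gradient step.
x_raw = -3.6234 - 0.01*-60.7276 = -3.0161
y_raw = -2.2991 - 0.01*-39.7856 = -1.9012
Step 3: Project onto [-1, 3].
x_proj = clip(-3.0161) = -1.0
y_proj = clip(-1.9012) = -1.0
Step 4: Evaluate f.
f(-1.0, -1.0) = 28.0


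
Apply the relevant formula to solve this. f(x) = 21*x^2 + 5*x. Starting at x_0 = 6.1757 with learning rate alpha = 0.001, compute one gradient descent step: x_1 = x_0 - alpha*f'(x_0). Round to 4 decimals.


We compute the gradient at x_0 and apply the update.
f'(x) = 42*x + 5
f'(6.1757) = 42*6.1757 + 5 = 264.3794
x_1 = 6.1757 - 0.001*264.3794 = 5.9113


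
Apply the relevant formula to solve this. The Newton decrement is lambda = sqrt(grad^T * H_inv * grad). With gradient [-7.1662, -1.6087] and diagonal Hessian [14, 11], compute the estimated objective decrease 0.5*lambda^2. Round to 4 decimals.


Step 1: H is diagonal, so H^(-1) * g = [-0.5119, -0.1462].
Step 2: g^T H^(-1) g = sum_i g_i^2 / H_ii
  = (-7.1662)^2/14 + (-1.6087)^2/11
  = 3.6682 + 0.2353 = 3.9034
Step 3: Objective decrease = 0.5 * g^T H^(-1) g = 1.9517


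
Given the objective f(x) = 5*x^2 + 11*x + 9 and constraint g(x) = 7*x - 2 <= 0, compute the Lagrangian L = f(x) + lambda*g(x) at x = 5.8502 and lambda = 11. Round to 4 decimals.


Step 1: Evaluate f(x).
f(5.8502) = 5*5.8502^2 + 11*5.8502 + 9 = 244.4764
Step 2: Evaluate g(x).
g(5.8502) = 7*5.8502 - 2 = 38.9514
Step 3: Compute Lagrangian.
L = 244.4764 + 11*38.9514 = 672.9418


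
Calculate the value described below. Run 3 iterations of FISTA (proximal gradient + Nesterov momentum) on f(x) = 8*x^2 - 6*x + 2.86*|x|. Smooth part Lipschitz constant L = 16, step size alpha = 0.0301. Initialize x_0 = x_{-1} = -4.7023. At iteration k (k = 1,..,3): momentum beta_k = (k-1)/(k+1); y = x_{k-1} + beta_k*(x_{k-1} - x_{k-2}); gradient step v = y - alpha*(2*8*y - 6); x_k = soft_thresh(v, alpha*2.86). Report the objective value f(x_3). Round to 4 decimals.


FISTA on f(x) = 8*x^2 - 6*x + 2.86*|x|
L = 16, alpha = 0.0301
Iteration 1: beta = 0.0, y = -4.7023 + 0.0*(-4.7023 + 4.7023) = -4.7023
  grad(y) = -81.2368, v = y - alpha*grad = -2.2571
  prox(v) = soft_thresh(-2.2571, 0.0861) = -2.171
Iteration 2: beta = 0.3333, y = -2.171 + 0.3333*(-2.171 + 4.7023) = -1.3272
  grad(y) = -27.2354, v = y - alpha*grad = -0.5074
  prox(v) = soft_thresh(-0.5074, 0.0861) = -0.4213
Iteration 3: beta = 0.5, y = -0.4213 + 0.5*(-0.4213 + 2.171) = 0.4535
  grad(y) = 1.2557, v = y - alpha*grad = 0.4157
  prox(v) = soft_thresh(0.4157, 0.0861) = 0.3296
f(x_3) = 8*0.3296^2 - 6*0.3296 + 2.86*|0.3296| = -0.1659


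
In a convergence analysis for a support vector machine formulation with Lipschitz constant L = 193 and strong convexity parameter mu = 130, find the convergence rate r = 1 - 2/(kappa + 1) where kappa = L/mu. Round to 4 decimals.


Step 1: Compute the condition number.
kappa = L/mu = 193/130 = 1.4846
Step 2: Compute the convergence rate.
r = 1 - 2/(kappa + 1) = 1 - 2*mu/(L + mu) = (L - mu)/(L + mu) = 63/323 = 0.195


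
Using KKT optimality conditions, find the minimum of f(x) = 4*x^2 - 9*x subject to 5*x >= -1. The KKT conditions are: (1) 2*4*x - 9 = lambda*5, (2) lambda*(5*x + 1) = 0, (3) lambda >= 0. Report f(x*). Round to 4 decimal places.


Step 1: Try lambda = 0 (constraint inactive).
Stationarity: 2*4*x - 9 = 0
x* = 9/(2*4) = 1.125
Check constraint: 5*1.125 = 5.625 >= -1 -- satisfied.
Step 2: Compute optimal value.
f(x*) = 4*1.125^2 - 9*1.125 = -5.0625


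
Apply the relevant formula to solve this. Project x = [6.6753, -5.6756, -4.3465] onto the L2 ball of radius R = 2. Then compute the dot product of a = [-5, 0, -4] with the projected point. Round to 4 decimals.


Step 1: Compute ||x|| (intermediates to 6 decimals).
||x|| = sqrt(6.6753^2 + (-5.6756)^2 + (-4.3465)^2) = 9.780804
Step 2: Project.
Since ||x|| > R, scale = R/||x|| = 2/9.780804 = 0.204482, proj(x) = scale * x
proj(x) = [1.364979, -1.160558, -0.888781]
Step 3: Dot product.
a^T * proj(x) = -5*1.364979 + 0*(-1.160558) - 4*(-0.888781) = -3.2698


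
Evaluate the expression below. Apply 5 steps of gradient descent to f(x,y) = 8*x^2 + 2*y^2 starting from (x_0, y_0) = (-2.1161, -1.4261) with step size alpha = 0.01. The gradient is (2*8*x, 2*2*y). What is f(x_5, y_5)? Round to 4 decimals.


Gradient descent on f(x,y) = 8*x^2 + 2*y^2.
Starting point: (-2.1161, -1.4261), alpha = 0.01
Step 1: grad_x = 2*8*-2.1161 = -33.8576, grad_y = 2*2*-1.4261 = -5.7044
  x_1 = -2.1161 - 0.01*-33.8576 = -1.7775
  y_1 = -1.4261 - 0.01*-5.7044 = -1.3691
Step 2: grad_x = 2*8*-1.7775 = -28.4404, grad_y = 2*2*-1.3691 = -5.4762
  x_2 = -1.7775 - 0.01*-28.4404 = -1.4931
  y_2 = -1.3691 - 0.01*-5.4762 = -1.3143
Step 3: grad_x = 2*8*-1.4931 = -23.8899, grad_y = 2*2*-1.3143 = -5.2572
  x_3 = -1.4931 - 0.01*-23.8899 = -1.2542
  y_3 = -1.3143 - 0.01*-5.2572 = -1.2617
Step 4: grad_x = 2*8*-1.2542 = -20.0675, grad_y = 2*2*-1.2617 = -5.0469
  x_4 = -1.2542 - 0.01*-20.0675 = -1.0535
  y_4 = -1.2617 - 0.01*-5.0469 = -1.2113
Step 5: grad_x = 2*8*-1.0535 = -16.8567, grad_y = 2*2*-1.2113 = -4.845
  x_5 = -1.0535 - 0.01*-16.8567 = -0.885
  y_5 = -1.2113 - 0.01*-4.845 = -1.1628
f(-0.885, -1.1628) = 8*(-0.885)^2 + 2*(-1.1628)^2 = 8.9697


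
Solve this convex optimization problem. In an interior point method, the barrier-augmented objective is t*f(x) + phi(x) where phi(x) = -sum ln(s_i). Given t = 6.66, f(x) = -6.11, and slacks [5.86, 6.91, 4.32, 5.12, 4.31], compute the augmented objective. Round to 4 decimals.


Step 1: Compute log-barrier.
ln values: [1.7681, 1.933, 1.4633, 1.6332, 1.4609]
phi = -(1.7681 + 1.933 + 1.4633 + 1.6332 + 1.4609) = -8.2585
Step 2: Compute augmented objective.
t*f(x) = 6.66*-6.11 = -40.6926
Total = -40.6926 - 8.2585 = -48.9511


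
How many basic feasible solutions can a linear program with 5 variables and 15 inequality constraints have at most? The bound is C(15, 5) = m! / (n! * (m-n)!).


Each vertex corresponds to some choice of n active constraints out of m, so the number of vertices is at most C(m, n) = m! / (n!(m-n)!).
m = 15, n = 5
Numerator: 15 * 14 * 13 * 12 * 11
Denominator: 5! = 120
C(15, 5) = 3003


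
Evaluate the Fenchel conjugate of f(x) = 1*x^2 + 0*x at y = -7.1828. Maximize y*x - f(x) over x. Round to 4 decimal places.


f*(y) = sup_x {y*x - a*x^2 - b*x} = sup_x {(y-b)*x - a*x^2}
FOC: (y - b) - 2a*x = 0 => x* = (y - b)/(2a)
x* = (-7.1828 - 0)/(2*1) = -3.5914
f*(-7.1828) = (y-b)^2/(4a) = (-7.1828 - 0)^2/(4*1)
= 51.5926/4 = 12.8982


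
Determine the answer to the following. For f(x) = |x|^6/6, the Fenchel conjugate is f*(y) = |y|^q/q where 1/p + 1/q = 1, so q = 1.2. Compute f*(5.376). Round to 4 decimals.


The conjugate exponent q satisfies 1/p + 1/q = 1.
p = 6, so q = 6/(6 - 1) = 1.2
|y|^q = 5.376^1.2 = 7.5258
f*(5.376) = 7.5258 / 1.2 = 6.2715


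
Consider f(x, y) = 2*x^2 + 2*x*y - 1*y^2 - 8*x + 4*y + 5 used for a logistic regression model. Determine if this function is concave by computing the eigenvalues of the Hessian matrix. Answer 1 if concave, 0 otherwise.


The Hessian of f(x,y) = 2*x^2 + 2*x*y - 1*y^2 - 8*x + 4*y + 5 is:
H = [[4, 2], [2, -2]]
Trace = 4 - 2 = 2
Determinant = 4*-2 - (2)^2 = -12
Discriminant = (2)^2 - 4*-12 = 52.0
Eigenvalues: lambda_1 = -2.6056, lambda_2 = 4.6056
The function is not concave.

0


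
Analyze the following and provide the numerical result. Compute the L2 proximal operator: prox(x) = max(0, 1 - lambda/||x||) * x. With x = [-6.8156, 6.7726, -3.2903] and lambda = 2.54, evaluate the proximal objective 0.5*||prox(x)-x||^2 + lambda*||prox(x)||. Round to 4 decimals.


Step 1: Compute ||x||.
||x|| = 10.1561
Step 2: Compute scaling factor.
scale = max(0, 1 - 2.54/10.1561) = 0.7499
Step 3: prox(x) = [-5.111, 5.0788, -2.4674]
||prox(x)|| = 7.6161
Step 4: Proximal objective.
0.5*||prox-x||^2 = 3.2258
lambda*||prox|| = 19.3449
Total = 22.5707


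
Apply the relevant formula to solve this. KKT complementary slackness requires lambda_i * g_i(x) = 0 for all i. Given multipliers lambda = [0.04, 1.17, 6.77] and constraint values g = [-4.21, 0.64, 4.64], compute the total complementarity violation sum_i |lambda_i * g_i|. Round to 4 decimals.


KKT complementary slackness check:
lambda_1 * g_1 = 0.04 * -4.21 = -0.1684
lambda_2 * g_2 = 1.17 * 0.64 = 0.7488
lambda_3 * g_3 = 6.77 * 4.64 = 31.4128
Total violation = 0.1684 + 0.7488 + 31.4128 = 32.33


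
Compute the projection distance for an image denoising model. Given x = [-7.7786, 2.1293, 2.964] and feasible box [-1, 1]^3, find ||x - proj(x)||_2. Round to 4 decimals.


Project each component onto [-1, 1].
clip(-7.7786) = -1.0, clip(2.1293) = 1.0, clip(2.964) = 1.0
Projection = [-1.0, 1.0, 1.0]
Squared diffs: [45.9494, 1.2753, 3.8573]
Distance = sqrt(51.082) = 7.1472


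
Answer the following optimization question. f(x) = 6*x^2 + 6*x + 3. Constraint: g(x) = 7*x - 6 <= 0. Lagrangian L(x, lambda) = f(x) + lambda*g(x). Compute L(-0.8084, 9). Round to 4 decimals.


Step 1: Evaluate f(x).
f(-0.8084) = 6*(-0.8084)^2 + 6*(-0.8084) + 3 = 2.0707
Step 2: Evaluate g(x).
g(-0.8084) = 7*-0.8084 - 6 = -11.6588
Step 3: Compute Lagrangian.
L = 2.0707 + 9*-11.6588 = -102.8585


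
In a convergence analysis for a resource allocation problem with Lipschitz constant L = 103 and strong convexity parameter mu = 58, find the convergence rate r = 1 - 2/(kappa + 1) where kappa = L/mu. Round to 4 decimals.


Step 1: Compute the condition number.
kappa = L/mu = 103/58 = 1.7759
Step 2: Compute the convergence rate.
r = 1 - 2/(kappa + 1) = 1 - 2*mu/(L + mu) = (L - mu)/(L + mu) = 45/161 = 0.2795


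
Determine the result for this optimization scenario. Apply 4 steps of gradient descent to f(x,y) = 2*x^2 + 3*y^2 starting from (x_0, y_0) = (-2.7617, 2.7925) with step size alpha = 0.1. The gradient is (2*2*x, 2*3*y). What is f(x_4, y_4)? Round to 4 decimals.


Gradient descent on f(x,y) = 2*x^2 + 3*y^2.
Starting point: (-2.7617, 2.7925), alpha = 0.1
Step 1: grad_x = 2*2*-2.7617 = -11.0468, grad_y = 2*3*2.7925 = 16.755
  x_1 = -2.7617 - 0.1*-11.0468 = -1.657
  y_1 = 2.7925 - 0.1*16.755 = 1.117
Step 2: grad_x = 2*2*-1.657 = -6.6281, grad_y = 2*3*1.117 = 6.702
  x_2 = -1.657 - 0.1*-6.6281 = -0.9942
  y_2 = 1.117 - 0.1*6.702 = 0.4468
Step 3: grad_x = 2*2*-0.9942 = -3.9768, grad_y = 2*3*0.4468 = 2.6808
  x_3 = -0.9942 - 0.1*-3.9768 = -0.5965
  y_3 = 0.4468 - 0.1*2.6808 = 0.1787
Step 4: grad_x = 2*2*-0.5965 = -2.3861, grad_y = 2*3*0.1787 = 1.0723
  x_4 = -0.5965 - 0.1*-2.3861 = -0.3579
  y_4 = 0.1787 - 0.1*1.0723 = 0.0715
f(-0.3579, 0.0715) = 2*(-0.3579)^2 + 3*0.0715^2 = 0.2715


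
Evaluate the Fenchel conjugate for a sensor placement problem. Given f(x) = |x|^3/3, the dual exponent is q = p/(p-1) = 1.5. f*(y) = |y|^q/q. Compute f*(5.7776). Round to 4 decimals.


The conjugate exponent q satisfies 1/p + 1/q = 1.
p = 3, so q = 3/(3 - 1) = 1.5
|y|^q = 5.7776^1.5 = 13.8874
f*(5.7776) = 13.8874 / 1.5 = 9.2583


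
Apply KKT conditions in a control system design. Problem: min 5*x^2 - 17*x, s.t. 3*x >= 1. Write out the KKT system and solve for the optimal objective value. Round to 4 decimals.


Step 1: Try lambda = 0 (constraint inactive).
Stationarity: 2*5*x - 17 = 0
x* = 17/(2*5) = 1.7
Check constraint: 3*1.7 = 5.1 >= 1 -- satisfied.
Step 2: Compute optimal value.
f(x*) = 5*1.7^2 - 17*1.7 = -14.45


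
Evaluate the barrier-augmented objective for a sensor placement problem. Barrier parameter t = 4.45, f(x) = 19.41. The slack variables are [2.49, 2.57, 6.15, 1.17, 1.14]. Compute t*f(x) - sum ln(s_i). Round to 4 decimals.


Step 1: Compute log-barrier.
ln values: [0.9123, 0.9439, 1.8165, 0.157, 0.131]
phi = -(0.9123 + 0.9439 + 1.8165 + 0.157 + 0.131) = -3.9607
Step 2: Compute augmented objective.
t*f(x) = 4.45*19.41 = 86.3745
Total = 86.3745 - 3.9607 = 82.4138


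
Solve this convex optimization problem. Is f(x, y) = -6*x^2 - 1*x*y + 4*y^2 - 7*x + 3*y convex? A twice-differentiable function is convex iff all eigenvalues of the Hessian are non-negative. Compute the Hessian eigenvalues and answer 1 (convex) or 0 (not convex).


The Hessian of f(x,y) = -6*x^2 - 1*x*y + 4*y^2 - 7*x + 3*y is:
H = [[-12, -1], [-1, 8]]
Trace = -12 + 8 = -4
Determinant = -12*8 - (-1)^2 = -97
Discriminant = (-4)^2 - 4*-97 = 404.0
Eigenvalues: lambda_1 = -12.0499, lambda_2 = 8.0499
The function is not convex.

0


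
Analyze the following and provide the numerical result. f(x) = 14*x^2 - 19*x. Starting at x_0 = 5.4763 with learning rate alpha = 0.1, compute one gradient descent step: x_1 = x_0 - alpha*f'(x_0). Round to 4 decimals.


We compute the gradient at x_0 and apply the update.
f'(x) = 28*x - 19
f'(5.4763) = 28*5.4763 - 19 = 134.3364
x_1 = 5.4763 - 0.1*134.3364 = -7.9573


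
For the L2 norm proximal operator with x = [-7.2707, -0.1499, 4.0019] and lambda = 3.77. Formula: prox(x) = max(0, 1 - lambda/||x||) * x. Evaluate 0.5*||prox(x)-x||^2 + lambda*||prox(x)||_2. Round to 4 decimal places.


Step 1: Compute ||x||.
||x|| = 8.3006
Step 2: Compute scaling factor.
scale = max(0, 1 - 3.77/8.3006) = 0.5458
Step 3: prox(x) = [-3.9685, -0.0818, 2.1843]
||prox(x)|| = 4.5306
Step 4: Proximal objective.
0.5*||prox-x||^2 = 7.1065
lambda*||prox|| = 17.0804
Total = 24.187


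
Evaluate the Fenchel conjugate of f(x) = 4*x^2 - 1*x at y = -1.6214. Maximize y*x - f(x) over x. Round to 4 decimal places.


f*(y) = sup_x {y*x - a*x^2 - b*x} = sup_x {(y-b)*x - a*x^2}
FOC: (y - b) - 2a*x = 0 => x* = (y - b)/(2a)
x* = (-1.6214 + 1)/(2*4) = -0.0777
f*(-1.6214) = (y-b)^2/(4a) = (-1.6214 + 1)^2/(4*4)
= 0.3861/16 = 0.0241


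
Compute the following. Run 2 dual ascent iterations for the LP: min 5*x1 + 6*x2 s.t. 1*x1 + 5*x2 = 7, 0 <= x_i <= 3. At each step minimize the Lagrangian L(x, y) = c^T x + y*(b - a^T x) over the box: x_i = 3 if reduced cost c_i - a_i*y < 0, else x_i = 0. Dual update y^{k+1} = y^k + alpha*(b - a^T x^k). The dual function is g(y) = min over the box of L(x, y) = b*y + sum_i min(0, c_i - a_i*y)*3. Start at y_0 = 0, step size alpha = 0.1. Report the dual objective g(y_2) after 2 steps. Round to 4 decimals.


Dual ascent for LP: min 5*x1 + 6*x2, 1*x1 + 5*x2 = 7, 0 <= x_i <= 3
Step 1: y^k = 0.0, reduced costs: (5.0, 6.0)
  x^k = (0.0, 0.0), subgradient = b - a^T x = 7.0
  y^{k+1} = 0.0 + 0.1*7.0 = 0.7
Step 2: y^k = 0.7, reduced costs: (4.3, 2.5)
  x^k = (0.0, 0.0), subgradient = b - a^T x = 7.0
  y^{k+1} = 0.7 + 0.1*7.0 = 1.4
Dual objective at y_2 = 1.4: reduced costs (3.6, -1.0), box minimizer x = (0.0, 3.0)
g(y_2) = b*y + (c1 - a1*y)*x1 + (c2 - a2*y)*x2 = 7*1.4 + 3.6*0.0 + (-1.0)*3.0 = 9.8 + 0.0 - 3.0 = 6.8


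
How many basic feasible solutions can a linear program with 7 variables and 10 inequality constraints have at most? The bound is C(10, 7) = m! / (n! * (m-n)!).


Each vertex corresponds to some choice of n active constraints out of m, so the number of vertices is at most C(m, n) = m! / (n!(m-n)!).
m = 10, n = 7
Numerator: 10 * 9 * 8 * 7 * 6 * 5 * 4
Denominator: 7! = 5040
C(10, 7) = 120


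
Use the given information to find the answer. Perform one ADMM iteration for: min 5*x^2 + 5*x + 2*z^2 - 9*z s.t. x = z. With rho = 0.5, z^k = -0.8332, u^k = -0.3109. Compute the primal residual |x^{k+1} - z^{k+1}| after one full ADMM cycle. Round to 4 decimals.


ADMM iteration with rho = 0.5, z^k = -0.8332, u^k = -0.3109
Step 1: x-update.
Minimize 5*x^2 + 5*x + (0.5/2)*(x + 0.8332 - 0.3109)^2
FOC: (2*5 + 0.5)*x = -5 + 0.5*(-0.8332 + 0.3109)
x^{k+1} = -0.5011
Step 2: z-update.
Minimize 2*z^2 - 9*z + (0.5/2)*(-0.5011 - z - 0.3109)^2
FOC: (2*2 + 0.5)*z = 9 + 0.5*(-0.5011 - 0.3109)
z^{k+1} = 1.9098
Step 3: u-update.
u^{k+1} = -0.3109 - 0.5011 - 1.9098 = -2.7217
Step 4: Primal residual = |-0.5011 - 1.9098| = 2.4108


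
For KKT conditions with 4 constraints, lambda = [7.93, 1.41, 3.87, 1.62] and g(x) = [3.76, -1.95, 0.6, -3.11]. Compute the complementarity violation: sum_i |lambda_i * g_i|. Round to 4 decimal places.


KKT complementary slackness check:
lambda_1 * g_1 = 7.93 * 3.76 = 29.8168
lambda_2 * g_2 = 1.41 * -1.95 = -2.7495
lambda_3 * g_3 = 3.87 * 0.6 = 2.322
lambda_4 * g_4 = 1.62 * -3.11 = -5.0382
Total violation = 29.8168 + 2.7495 + 2.322 + 5.0382 = 39.9265


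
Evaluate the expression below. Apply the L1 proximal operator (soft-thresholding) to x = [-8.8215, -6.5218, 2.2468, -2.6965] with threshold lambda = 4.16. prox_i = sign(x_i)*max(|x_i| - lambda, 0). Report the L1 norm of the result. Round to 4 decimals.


Soft-thresholding with lambda = 4.16:
prox(-8.8215) = sign(-8.8215)*max(|-8.8215| - 4.16, 0) = -4.6615
prox(-6.5218) = sign(-6.5218)*max(|-6.5218| - 4.16, 0) = -2.3618
prox(2.2468) = sign(2.2468)*max(|2.2468| - 4.16, 0) = 0.0
prox(-2.6965) = sign(-2.6965)*max(|-2.6965| - 4.16, 0) = 0.0
prox(x) = [-4.6615, -2.3618, 0.0, 0.0]
||prox(x)||_1 = 4.6615 + 2.3618 + 0.0 + 0.0 = 7.0233


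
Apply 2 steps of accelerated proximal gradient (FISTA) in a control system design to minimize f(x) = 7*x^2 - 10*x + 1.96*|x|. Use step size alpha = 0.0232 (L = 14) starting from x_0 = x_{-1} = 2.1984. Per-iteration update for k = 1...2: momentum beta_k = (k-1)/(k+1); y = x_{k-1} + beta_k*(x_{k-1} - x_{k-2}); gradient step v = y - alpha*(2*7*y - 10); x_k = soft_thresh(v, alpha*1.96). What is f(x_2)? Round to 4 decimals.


FISTA on f(x) = 7*x^2 - 10*x + 1.96*|x|
L = 14, alpha = 0.0232
Iteration 1: beta = 0.0, y = 2.1984 + 0.0*(2.1984 - 2.1984) = 2.1984
  grad(y) = 20.7776, v = y - alpha*grad = 1.7164
  prox(v) = soft_thresh(1.7164, 0.0455) = 1.6709
Iteration 2: beta = 0.3333, y = 1.6709 + 0.3333*(1.6709 - 2.1984) = 1.4951
  grad(y) = 10.9307, v = y - alpha*grad = 1.2415
  prox(v) = soft_thresh(1.2415, 0.0455) = 1.196
f(x_2) = 7*1.196^2 - 10*1.196 + 1.96*|1.196| = 0.3969


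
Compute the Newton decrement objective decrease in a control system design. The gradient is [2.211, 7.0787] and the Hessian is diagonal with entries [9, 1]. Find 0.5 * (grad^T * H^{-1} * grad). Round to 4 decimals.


Step 1: H is diagonal, so H^(-1) * g = [0.2457, 7.0787].
Step 2: g^T H^(-1) g = sum_i g_i^2 / H_ii
  = (2.211)^2/9 + (7.0787)^2/1
  = 0.5432 + 50.108 = 50.6512
Step 3: Objective decrease = 0.5 * g^T H^(-1) g = 25.3256


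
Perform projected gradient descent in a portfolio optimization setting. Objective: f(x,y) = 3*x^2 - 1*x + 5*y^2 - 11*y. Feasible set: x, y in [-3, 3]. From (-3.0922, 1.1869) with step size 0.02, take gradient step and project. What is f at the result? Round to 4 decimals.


Step 1: Compute gradient at (-3.0922, 1.1869).
grad_x = 2*3*-3.0922 - 1 = -19.5532
grad_y = 2*5*1.1869 - 11 = 0.869
Step 2: Gradient step.
x_raw = -3.0922 - 0.02*-19.5532 = -2.7011
y_raw = 1.1869 - 0.02*0.869 = 1.1695
Step 3: Project onto [-3, 3].
x_proj = clip(-2.7011) = -2.7011
y_proj = clip(1.1695) = 1.1695
Step 4: Evaluate f.
f(-2.7011, 1.1695) = 18.5637


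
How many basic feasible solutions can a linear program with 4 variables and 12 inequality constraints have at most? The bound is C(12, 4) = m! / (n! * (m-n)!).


Each vertex corresponds to some choice of n active constraints out of m, so the number of vertices is at most C(m, n) = m! / (n!(m-n)!).
m = 12, n = 4
Numerator: 12 * 11 * 10 * 9
Denominator: 4! = 24
C(12, 4) = 495


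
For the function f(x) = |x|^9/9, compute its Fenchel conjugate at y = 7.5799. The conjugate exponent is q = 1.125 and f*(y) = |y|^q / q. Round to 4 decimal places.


The conjugate exponent q satisfies 1/p + 1/q = 1.
p = 9, so q = 9/(9 - 1) = 1.125
|y|^q = 7.5799^1.125 = 9.7639
f*(7.5799) = 9.7639 / 1.125 = 8.679


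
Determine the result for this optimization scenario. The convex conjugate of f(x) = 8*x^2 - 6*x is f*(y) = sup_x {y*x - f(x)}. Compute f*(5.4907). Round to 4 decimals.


f*(y) = sup_x {y*x - a*x^2 - b*x} = sup_x {(y-b)*x - a*x^2}
FOC: (y - b) - 2a*x = 0 => x* = (y - b)/(2a)
x* = (5.4907 + 6)/(2*8) = 0.7182
f*(5.4907) = (y-b)^2/(4a) = (5.4907 + 6)^2/(4*8)
= 132.0362/32 = 4.1261


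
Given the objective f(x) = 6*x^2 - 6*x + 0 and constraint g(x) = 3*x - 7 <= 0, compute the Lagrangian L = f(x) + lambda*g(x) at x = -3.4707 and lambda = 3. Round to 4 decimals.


Step 1: Evaluate f(x).
f(-3.4707) = 6*(-3.4707)^2 - 6*(-3.4707) + 0 = 93.0988
Step 2: Evaluate g(x).
g(-3.4707) = 3*-3.4707 - 7 = -17.4121
Step 3: Compute Lagrangian.
L = 93.0988 + 3*-17.4121 = 40.8625


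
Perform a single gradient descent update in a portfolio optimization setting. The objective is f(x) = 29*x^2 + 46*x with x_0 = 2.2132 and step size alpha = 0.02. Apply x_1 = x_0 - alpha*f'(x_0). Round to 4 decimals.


We compute the gradient at x_0 and apply the update.
f'(x) = 58*x + 46
f'(2.2132) = 58*2.2132 + 46 = 174.3656
x_1 = 2.2132 - 0.02*174.3656 = -1.2741


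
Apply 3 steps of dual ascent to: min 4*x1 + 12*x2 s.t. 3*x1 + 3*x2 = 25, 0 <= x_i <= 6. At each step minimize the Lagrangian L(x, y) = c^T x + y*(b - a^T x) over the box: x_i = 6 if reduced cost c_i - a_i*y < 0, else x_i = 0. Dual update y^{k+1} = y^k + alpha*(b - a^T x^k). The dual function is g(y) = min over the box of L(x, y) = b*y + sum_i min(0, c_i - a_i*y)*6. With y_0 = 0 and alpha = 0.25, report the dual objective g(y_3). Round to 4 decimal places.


Dual ascent for LP: min 4*x1 + 12*x2, 3*x1 + 3*x2 = 25, 0 <= x_i <= 6
Step 1: y^k = 0.0, reduced costs: (4.0, 12.0)
  x^k = (0.0, 0.0), subgradient = b - a^T x = 25.0
  y^{k+1} = 0.0 + 0.25*25.0 = 6.25
Step 2: y^k = 6.25, reduced costs: (-14.75, -6.75)
  x^k = (6.0, 6.0), subgradient = b - a^T x = -11.0
  y^{k+1} = 6.25 + 0.25*-11.0 = 3.5
Step 3: y^k = 3.5, reduced costs: (-6.5, 1.5)
  x^k = (6.0, 0.0), subgradient = b - a^T x = 7.0
  y^{k+1} = 3.5 + 0.25*7.0 = 5.25
Dual objective at y_3 = 5.25: reduced costs (-11.75, -3.75), box minimizer x = (6.0, 6.0)
g(y_3) = b*y + (c1 - a1*y)*x1 + (c2 - a2*y)*x2 = 25*5.25 + (-11.75)*6.0 + (-3.75)*6.0 = 131.25 - 70.5 - 22.5 = 38.25


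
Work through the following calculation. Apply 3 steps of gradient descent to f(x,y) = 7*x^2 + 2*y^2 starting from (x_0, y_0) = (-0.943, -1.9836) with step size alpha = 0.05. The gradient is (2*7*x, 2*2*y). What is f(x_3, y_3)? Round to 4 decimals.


Gradient descent on f(x,y) = 7*x^2 + 2*y^2.
Starting point: (-0.943, -1.9836), alpha = 0.05
Step 1: grad_x = 2*7*-0.943 = -13.202, grad_y = 2*2*-1.9836 = -7.9344
  x_1 = -0.943 - 0.05*-13.202 = -0.2829
  y_1 = -1.9836 - 0.05*-7.9344 = -1.5869
Step 2: grad_x = 2*7*-0.2829 = -3.9606, grad_y = 2*2*-1.5869 = -6.3475
  x_2 = -0.2829 - 0.05*-3.9606 = -0.0849
  y_2 = -1.5869 - 0.05*-6.3475 = -1.2695
Step 3: grad_x = 2*7*-0.0849 = -1.1882, grad_y = 2*2*-1.2695 = -5.078
  x_3 = -0.0849 - 0.05*-1.1882 = -0.0255
  y_3 = -1.2695 - 0.05*-5.078 = -1.0156
f(-0.0255, -1.0156) = 7*(-0.0255)^2 + 2*(-1.0156)^2 = 2.0674


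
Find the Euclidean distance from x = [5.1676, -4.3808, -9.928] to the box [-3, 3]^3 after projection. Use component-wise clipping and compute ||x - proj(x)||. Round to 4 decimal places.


Project each component onto [-3, 3].
clip(5.1676) = 3.0, clip(-4.3808) = -3.0, clip(-9.928) = -3.0
Projection = [3.0, -3.0, -3.0]
Squared diffs: [4.6985, 1.9066, 47.9972]
Distance = sqrt(54.6023) = 7.3893


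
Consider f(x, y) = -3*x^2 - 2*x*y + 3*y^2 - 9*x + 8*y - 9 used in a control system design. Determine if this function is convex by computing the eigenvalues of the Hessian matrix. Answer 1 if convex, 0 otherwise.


The Hessian of f(x,y) = -3*x^2 - 2*x*y + 3*y^2 - 9*x + 8*y - 9 is:
H = [[-6, -2], [-2, 6]]
Trace = -6 + 6 = 0
Determinant = -6*6 - (-2)^2 = -40
Discriminant = (0)^2 - 4*-40 = 160.0
Eigenvalues: lambda_1 = -6.3246, lambda_2 = 6.3246
The function is not convex.

0


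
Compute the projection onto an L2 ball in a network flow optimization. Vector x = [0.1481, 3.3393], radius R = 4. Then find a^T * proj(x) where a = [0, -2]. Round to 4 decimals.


Step 1: Compute ||x|| (intermediates to 6 decimals).
||x|| = sqrt(0.1481^2 + 3.3393^2) = 3.342583
Step 2: Project.
Since ||x|| <= R, proj = x (no scaling needed).
proj(x) = [0.1481, 3.3393]
Step 3: Dot product.
a^T * proj(x) = 0*0.1481 - 2*3.3393 = -6.6786


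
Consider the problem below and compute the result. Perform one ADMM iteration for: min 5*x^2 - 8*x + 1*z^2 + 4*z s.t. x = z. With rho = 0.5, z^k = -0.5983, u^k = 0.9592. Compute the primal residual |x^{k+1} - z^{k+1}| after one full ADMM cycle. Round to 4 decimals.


ADMM iteration with rho = 0.5, z^k = -0.5983, u^k = 0.9592
Step 1: x-update.
Minimize 5*x^2 - 8*x + (0.5/2)*(x + 0.5983 + 0.9592)^2
FOC: (2*5 + 0.5)*x = 8 + 0.5*(-0.5983 - 0.9592)
x^{k+1} = 0.6877
Step 2: z-update.
Minimize 1*z^2 + 4*z + (0.5/2)*(0.6877 - z + 0.9592)^2
FOC: (2*1 + 0.5)*z = -4 + 0.5*(0.6877 + 0.9592)
z^{k+1} = -1.2706
Step 3: u-update.
u^{k+1} = 0.9592 + 0.6877 + 1.2706 = 2.9176
Step 4: Primal residual = |0.6877 + 1.2706| = 1.9584


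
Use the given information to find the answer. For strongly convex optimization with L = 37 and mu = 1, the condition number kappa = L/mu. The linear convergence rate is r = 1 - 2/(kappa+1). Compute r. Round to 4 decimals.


Step 1: Compute the condition number.
kappa = L/mu = 37/1 = 37.0
Step 2: Compute the convergence rate.
r = 1 - 2/(kappa + 1) = 1 - 2*mu/(L + mu) = (L - mu)/(L + mu) = 36/38 = 0.9474


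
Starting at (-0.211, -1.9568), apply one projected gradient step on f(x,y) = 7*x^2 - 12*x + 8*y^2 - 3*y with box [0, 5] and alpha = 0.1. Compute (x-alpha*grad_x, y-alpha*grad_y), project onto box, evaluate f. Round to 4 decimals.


Step 1: Compute gradient at (-0.211, -1.9568).
grad_x = 2*7*-0.211 - 12 = -14.954
grad_y = 2*8*-1.9568 - 3 = -34.3088
Step 2: Gradient step.
x_raw = -0.211 - 0.1*-14.954 = 1.2844
y_raw = -1.9568 - 0.1*-34.3088 = 1.4741
Step 3: Project onto [0, 5].
x_proj = clip(1.2844) = 1.2844
y_proj = clip(1.4741) = 1.4741
Step 4: Evaluate f.
f(1.2844, 1.4741) = 9.096


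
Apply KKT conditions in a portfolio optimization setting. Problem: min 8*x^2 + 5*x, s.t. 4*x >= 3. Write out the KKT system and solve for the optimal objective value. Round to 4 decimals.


Step 1: Try lambda = 0 (constraint inactive).
x_unc = -5/(2*8) = -0.3125
Check: 4*-0.3125 = -1.25 < 3 -- violated!
Step 2: Constraint must be active: 4*x = 3
x* = 3/4 = 0.75
lambda = (2*8*0.75 + 5)/4 = 4.25
Step 3: Compute optimal value.
f(x*) = 8*0.75^2 + 5*0.75 = 8.25
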